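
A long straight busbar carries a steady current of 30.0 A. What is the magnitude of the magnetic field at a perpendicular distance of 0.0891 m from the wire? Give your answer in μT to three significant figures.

B ≈ 67.3 μT

For an infinitely long straight wire, B = μ₀I/(2πd).
B = (4π×10⁻⁷ × 30.0) / (2π × 0.0891) = 6.73×10⁻⁵ T.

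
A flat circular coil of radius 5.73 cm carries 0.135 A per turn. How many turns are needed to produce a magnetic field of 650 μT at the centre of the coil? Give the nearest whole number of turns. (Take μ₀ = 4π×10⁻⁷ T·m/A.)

For an N-turn coil, B = Nμ₀I/(2R). A single turn gives B₁ = 1.48×10⁻⁶ T with R = 0.0573 m.
N = B/B₁ = 6.50×10⁻⁴ / 1.48×10⁻⁶ = 439.09.

N = 439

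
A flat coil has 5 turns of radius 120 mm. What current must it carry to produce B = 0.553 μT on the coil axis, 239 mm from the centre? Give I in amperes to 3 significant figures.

I ≈ 0.234 A

For an N-turn coil, B = Nμ₀IR²/[2(R²+z²)^(3/2)] with R = 0.12 m, z = 0.239 m, so I = 2B(R²+z²)^(3/2)/(Nμ₀R²) = 2 × 5.53×10⁻⁷ × 1.91×10⁻² / (5 × 4π×10⁻⁷ × 0.0144) = 0.234 A.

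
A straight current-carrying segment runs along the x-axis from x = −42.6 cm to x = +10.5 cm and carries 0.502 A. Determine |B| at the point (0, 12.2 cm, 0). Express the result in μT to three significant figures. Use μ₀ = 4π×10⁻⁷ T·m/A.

B ≈ 0.664 μT

For a finite straight segment, B = (μ₀I/4πd)(sinθ₁ + sinθ₂), where θ₁, θ₂ are the angles from the perpendicular to each end.
The perpendicular distance is d = 0.122 m; the end-offsets along the wire are a = 0.426 m and b = 0.105 m.
sinθ₁ = 0.426/√(0.426²+0.122²) = 0.9614; sinθ₂ = 0.105/√(0.105²+0.122²) = 0.6523.
B = (4π×10⁻⁷ × 0.502) / (4π × 0.122) × (0.9614 + 0.6523) = 6.64×10⁻⁷ T.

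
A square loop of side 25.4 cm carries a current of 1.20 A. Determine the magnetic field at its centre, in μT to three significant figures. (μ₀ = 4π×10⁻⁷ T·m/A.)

B ≈ 5.35 μT

Each side is a finite straight segment at perpendicular distance d = a/(2 tan(π/4)) = 0.127 m from the centre, with end-angles ±π/4.
One side contributes B₁ = (μ₀I/4πd)·2 sin(π/4) = 1.34×10⁻⁶ T.
All 4 sides add in the same direction: B = 4 × 1.34×10⁻⁶ = 5.35×10⁻⁶ T.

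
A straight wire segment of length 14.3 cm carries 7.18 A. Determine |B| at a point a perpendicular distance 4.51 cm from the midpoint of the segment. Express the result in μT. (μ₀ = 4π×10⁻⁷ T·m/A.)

B ≈ 26.9 μT

For a finite straight segment, B = (μ₀I/4πd)(sinθ₁ + sinθ₂), where θ₁, θ₂ are the angles from the perpendicular to each end.
The perpendicular from the point meets the wire at its midpoint, so each end is L/2 = 0.0715 m away along the wire.
sinθ₁ = 0.0715/√(0.0715²+0.0451²) = 0.8458; sinθ₂ = 0.0715/√(0.0715²+0.0451²) = 0.8458.
B = (4π×10⁻⁷ × 7.18) / (4π × 0.0451) × (0.8458 + 0.8458) = 2.69×10⁻⁵ T.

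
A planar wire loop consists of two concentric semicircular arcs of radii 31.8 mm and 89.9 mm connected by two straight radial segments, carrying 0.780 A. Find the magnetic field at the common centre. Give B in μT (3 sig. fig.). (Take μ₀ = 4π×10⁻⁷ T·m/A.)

B ≈ 4.98 μT

The radial connectors point toward the centre, so dl × r̂ = 0 and they contribute nothing.
Each semicircle gives μ₀I/(4R): inner arc 7.71×10⁻⁶ T, outer arc 2.73×10⁻⁶ T.
The two arcs carry current in opposite angular senses, so their fields oppose: B = |7.71×10⁻⁶ − 2.73×10⁻⁶| = 4.98×10⁻⁶ T.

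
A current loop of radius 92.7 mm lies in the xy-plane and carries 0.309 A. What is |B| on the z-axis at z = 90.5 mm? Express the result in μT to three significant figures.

B ≈ 0.767 μT

On the axis of a circular loop, B = μ₀IR² / [2(R²+z²)^(3/2)].
R² + z² = (0.0927)² + (0.0905)² = 0.01678 m², and (R²+z²)^(3/2) = 2.17×10⁻³ m³.
B = (4π×10⁻⁷ × 0.309 × 0.008593) / (2 × 2.17×10⁻³) = 7.67×10⁻⁷ T.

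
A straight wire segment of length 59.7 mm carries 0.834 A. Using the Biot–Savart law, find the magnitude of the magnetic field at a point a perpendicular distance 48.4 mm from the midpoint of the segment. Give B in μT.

B ≈ 1.81 μT

For a finite straight segment, B = (μ₀I/4πd)(sinθ₁ + sinθ₂), where θ₁, θ₂ are the angles from the perpendicular to each end.
The perpendicular from the point meets the wire at its midpoint, so each end is L/2 = 0.02985 m away along the wire.
sinθ₁ = 0.02985/√(0.02985²+0.0484²) = 0.5249; sinθ₂ = 0.02985/√(0.02985²+0.0484²) = 0.5249.
B = (4π×10⁻⁷ × 0.834) / (4π × 0.0484) × (0.5249 + 0.5249) = 1.81×10⁻⁶ T.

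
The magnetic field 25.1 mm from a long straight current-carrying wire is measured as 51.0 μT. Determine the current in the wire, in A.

I ≈ 6.40 A

For a long straight wire B = μ₀I/(2πd), so I = 2πdB/μ₀.
I = 2π × 0.0251 × 5.10×10⁻⁵ / (4π×10⁻⁷) = 6.40 A.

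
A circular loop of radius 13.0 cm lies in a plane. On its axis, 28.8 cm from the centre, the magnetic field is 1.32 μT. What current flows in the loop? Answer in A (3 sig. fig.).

I ≈ 3.92 A

On the axis of a loop, B = μ₀IR²/[2(R²+z²)^(3/2)], so I = 2B(R²+z²)^(3/2)/(μ₀R²).
R² + z² = 0.0169 + 0.08294 = 0.09984 m²; raised to 3/2 gives 3.15×10⁻² m³.
I = 2 × 1.32×10⁻⁶ × 3.15×10⁻² / (1.26×10⁻⁶ × 0.0169) = 3.92 A.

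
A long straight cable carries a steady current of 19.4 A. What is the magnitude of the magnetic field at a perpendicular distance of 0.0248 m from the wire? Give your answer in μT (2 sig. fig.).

B ≈ 160 μT

For an infinitely long straight wire, B = μ₀I/(2πd).
B = (4π×10⁻⁷ × 19.4) / (2π × 0.0248) = 1.56×10⁻⁴ T.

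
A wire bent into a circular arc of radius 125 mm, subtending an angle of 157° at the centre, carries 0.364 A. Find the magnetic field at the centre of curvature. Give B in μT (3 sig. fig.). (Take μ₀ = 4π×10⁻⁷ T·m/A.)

The Biot–Savart field of a circular arc at its centre is B = μ₀Iφ/(4πR), with φ = 2.74 rad.
B = (4π×10⁻⁷ × 0.364 × 2.74) / (4π × 0.125) = 7.98×10⁻⁷ T.

B ≈ 0.798 μT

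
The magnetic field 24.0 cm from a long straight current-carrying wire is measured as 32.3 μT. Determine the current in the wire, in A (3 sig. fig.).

I ≈ 38.8 A

For a long straight wire B = μ₀I/(2πd), so I = 2πdB/μ₀.
I = 2π × 0.24 × 3.23×10⁻⁵ / (4π×10⁻⁷) = 38.8 A.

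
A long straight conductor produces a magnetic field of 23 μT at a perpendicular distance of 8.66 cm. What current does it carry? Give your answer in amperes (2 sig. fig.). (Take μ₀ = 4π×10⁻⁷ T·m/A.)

For a long straight wire B = μ₀I/(2πd), so I = 2πdB/μ₀.
I = 2π × 0.0866 × 2.30×10⁻⁵ / (4π×10⁻⁷) = 9.96 A.

I ≈ 10 A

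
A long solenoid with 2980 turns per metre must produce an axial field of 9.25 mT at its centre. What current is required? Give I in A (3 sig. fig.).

I ≈ 2.47 A

Inside a long solenoid B = μ₀nI with n = 2980 m⁻¹, so I = B/(μ₀n).
I = 9.25×10⁻³ / (4π×10⁻⁷ × 2980) = 2.47 A.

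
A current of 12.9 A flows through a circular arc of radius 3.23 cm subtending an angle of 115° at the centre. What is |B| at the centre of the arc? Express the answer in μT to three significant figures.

B ≈ 80.2 μT

The Biot–Savart field of a circular arc at its centre is B = μ₀Iφ/(4πR), with φ = 2.007 rad.
B = (4π×10⁻⁷ × 12.9 × 2.007) / (4π × 0.0323) = 8.02×10⁻⁵ T.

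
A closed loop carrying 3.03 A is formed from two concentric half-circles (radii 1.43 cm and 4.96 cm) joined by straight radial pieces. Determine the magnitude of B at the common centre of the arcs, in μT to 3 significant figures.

The radial connectors point toward the centre, so dl × r̂ = 0 and they contribute nothing.
Each semicircle gives μ₀I/(4R): inner arc 6.66×10⁻⁵ T, outer arc 1.92×10⁻⁵ T.
The two arcs carry current in opposite angular senses, so their fields oppose: B = |6.66×10⁻⁵ − 1.92×10⁻⁵| = 4.74×10⁻⁵ T.

B ≈ 47.4 μT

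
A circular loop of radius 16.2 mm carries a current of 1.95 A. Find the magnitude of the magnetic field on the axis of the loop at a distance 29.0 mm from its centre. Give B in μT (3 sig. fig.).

On the axis of a circular loop, B = μ₀IR² / [2(R²+z²)^(3/2)].
R² + z² = (0.0162)² + (0.029)² = 0.001103 m², and (R²+z²)^(3/2) = 3.67×10⁻⁵ m³.
B = (4π×10⁻⁷ × 1.95 × 0.0002624) / (2 × 3.67×10⁻⁵) = 8.77×10⁻⁶ T.

B ≈ 8.77 μT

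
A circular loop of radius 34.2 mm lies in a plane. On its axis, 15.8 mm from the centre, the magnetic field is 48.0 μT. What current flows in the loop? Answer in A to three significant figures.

I ≈ 3.49 A

On the axis of a loop, B = μ₀IR²/[2(R²+z²)^(3/2)], so I = 2B(R²+z²)^(3/2)/(μ₀R²).
R² + z² = 0.00117 + 0.0002496 = 0.001419 m²; raised to 3/2 gives 5.35×10⁻⁵ m³.
I = 2 × 4.80×10⁻⁵ × 5.35×10⁻⁵ / (1.26×10⁻⁶ × 0.00117) = 3.49 A.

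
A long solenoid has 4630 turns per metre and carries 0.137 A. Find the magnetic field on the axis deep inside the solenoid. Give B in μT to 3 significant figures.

Inside a long solenoid, B = μ₀nI with n = 4630 turns/m.
B = 4π×10⁻⁷ × 4630 × 0.137 = 7.97×10⁻⁴ T.

B ≈ 797 μT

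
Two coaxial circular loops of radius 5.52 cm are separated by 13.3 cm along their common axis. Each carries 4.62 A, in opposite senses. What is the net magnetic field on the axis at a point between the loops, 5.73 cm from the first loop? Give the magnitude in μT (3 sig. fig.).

B ≈ 6.81 μT

Each loop contributes B = μ₀IR²/[2(R²+z²)^(3/2)] on the axis, with z measured from that loop.
Loop 1 (z = 0.0573 m): B₁ = 1.76×10⁻⁵ T. Loop 2 (z = 0.0757 m): B₂ = 1.08×10⁻⁵ T.
The fields oppose: B = |B₁ − B₂| = 6.81×10⁻⁶ T.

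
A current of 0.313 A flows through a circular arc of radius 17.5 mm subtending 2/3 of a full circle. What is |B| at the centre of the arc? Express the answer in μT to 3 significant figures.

B ≈ 7.49 μT

The Biot–Savart field of a circular arc at its centre is B = μ₀Iφ/(4πR), with φ = 4.189 rad.
B = (4π×10⁻⁷ × 0.313 × 4.189) / (4π × 0.0175) = 7.49×10⁻⁶ T.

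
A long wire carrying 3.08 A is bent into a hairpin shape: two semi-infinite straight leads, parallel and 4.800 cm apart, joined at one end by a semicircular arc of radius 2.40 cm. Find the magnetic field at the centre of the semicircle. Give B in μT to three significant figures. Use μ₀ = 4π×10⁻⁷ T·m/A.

B ≈ 66.0 μT

The semicircular arc contributes B_arc = μ₀I·π/(4πR) = μ₀I/(4R) = 4.03×10⁻⁵ T.
Each semi-infinite lead is at perpendicular distance R = 0.024 m from the centre, with the perpendicular foot at its near end, so it contributes μ₀I/(4πR); both point the same way, together 2.57×10⁻⁵ T.
Arc and leads all point the same direction: B = 4.03×10⁻⁵ + 2.57×10⁻⁵ = 6.60×10⁻⁵ T.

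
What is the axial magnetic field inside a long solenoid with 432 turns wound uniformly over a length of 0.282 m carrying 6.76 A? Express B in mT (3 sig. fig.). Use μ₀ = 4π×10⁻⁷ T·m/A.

Inside a long solenoid, B = μ₀nI with n = 1532 turns/m.
B = 4π×10⁻⁷ × 1532 × 6.76 = 1.30×10⁻² T.

B ≈ 13.0 mT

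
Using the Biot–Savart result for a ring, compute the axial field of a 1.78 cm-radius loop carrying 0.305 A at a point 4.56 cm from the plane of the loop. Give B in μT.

On the axis of a circular loop, B = μ₀IR² / [2(R²+z²)^(3/2)].
R² + z² = (0.0178)² + (0.0456)² = 0.002396 m², and (R²+z²)^(3/2) = 1.17×10⁻⁴ m³.
B = (4π×10⁻⁷ × 0.305 × 0.0003168) / (2 × 1.17×10⁻⁴) = 5.18×10⁻⁷ T.

B ≈ 0.518 μT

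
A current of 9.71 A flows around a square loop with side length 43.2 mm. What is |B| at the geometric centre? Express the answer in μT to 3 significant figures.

B ≈ 254 μT

Each side is a finite straight segment at perpendicular distance d = a/(2 tan(π/4)) = 0.0216 m from the centre, with end-angles ±π/4.
One side contributes B₁ = (μ₀I/4πd)·2 sin(π/4) = 6.36×10⁻⁵ T.
All 4 sides add in the same direction: B = 4 × 6.36×10⁻⁵ = 2.54×10⁻⁴ T.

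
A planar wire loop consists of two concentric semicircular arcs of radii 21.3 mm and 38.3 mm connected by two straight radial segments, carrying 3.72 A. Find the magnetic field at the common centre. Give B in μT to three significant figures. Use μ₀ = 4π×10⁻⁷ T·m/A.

B ≈ 24.4 μT

The radial connectors point toward the centre, so dl × r̂ = 0 and they contribute nothing.
Each semicircle gives μ₀I/(4R): inner arc 5.49×10⁻⁵ T, outer arc 3.05×10⁻⁵ T.
The two arcs carry current in opposite angular senses, so their fields oppose: B = |5.49×10⁻⁵ − 3.05×10⁻⁵| = 2.44×10⁻⁵ T.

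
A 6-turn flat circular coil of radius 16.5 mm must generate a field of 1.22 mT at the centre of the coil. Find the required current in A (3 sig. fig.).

I ≈ 5.34 A

For an N-turn coil, B = Nμ₀I/(2R) with R = 0.0165 m, so I = 2RB/(Nμ₀) = 2 × 0.0165 × 1.22×10⁻³ / (6 × 4π×10⁻⁷) = 5.34 A.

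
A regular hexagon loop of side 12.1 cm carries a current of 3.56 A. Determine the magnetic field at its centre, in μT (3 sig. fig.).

Each side is a finite straight segment at perpendicular distance d = a/(2 tan(π/6)) = 0.1048 m from the centre, with end-angles ±π/6.
One side contributes B₁ = (μ₀I/4πd)·2 sin(π/6) = 3.40×10⁻⁶ T.
All 6 sides add in the same direction: B = 6 × 3.40×10⁻⁶ = 2.04×10⁻⁵ T.

B ≈ 20.4 μT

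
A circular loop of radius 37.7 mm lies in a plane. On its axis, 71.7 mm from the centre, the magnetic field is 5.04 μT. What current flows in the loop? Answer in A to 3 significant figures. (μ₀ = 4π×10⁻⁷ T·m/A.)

I ≈ 3.00 A

On the axis of a loop, B = μ₀IR²/[2(R²+z²)^(3/2)], so I = 2B(R²+z²)^(3/2)/(μ₀R²).
R² + z² = 0.001421 + 0.005141 = 0.006562 m²; raised to 3/2 gives 5.32×10⁻⁴ m³.
I = 2 × 5.04×10⁻⁶ × 5.32×10⁻⁴ / (1.26×10⁻⁶ × 0.001421) = 3.00 A.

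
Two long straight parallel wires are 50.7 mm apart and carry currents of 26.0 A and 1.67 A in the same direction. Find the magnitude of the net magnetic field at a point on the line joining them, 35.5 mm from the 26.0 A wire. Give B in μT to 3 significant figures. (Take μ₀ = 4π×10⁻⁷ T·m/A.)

Each long wire gives B = μ₀I/(2πd). Distances are d₁ = 0.0355 m and d₂ = 0.0152 m.
B₁ = 1.46×10⁻⁴ T, B₂ = 2.20×10⁻⁵ T.
Between parallel currents the two contributions point in opposite directions, so they subtract. B = |B₁ − B₂| = |1.46×10⁻⁴ − 2.20×10⁻⁵| = 1.25×10⁻⁴ T.

B ≈ 125 μT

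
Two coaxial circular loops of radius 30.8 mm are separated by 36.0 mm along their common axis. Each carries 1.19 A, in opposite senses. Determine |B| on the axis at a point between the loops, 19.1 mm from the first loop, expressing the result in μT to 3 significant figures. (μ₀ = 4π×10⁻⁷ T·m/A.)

Each loop contributes B = μ₀IR²/[2(R²+z²)^(3/2)] on the axis, with z measured from that loop.
Loop 1 (z = 0.0191 m): B₁ = 1.49×10⁻⁵ T. Loop 2 (z = 0.0169 m): B₂ = 1.64×10⁻⁵ T.
The fields oppose: B = |B₁ − B₂| = 1.46×10⁻⁶ T.

B ≈ 1.46 μT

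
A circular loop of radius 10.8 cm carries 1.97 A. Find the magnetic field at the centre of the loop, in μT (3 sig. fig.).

B ≈ 11.5 μT

At the centre of a circular loop the Biot–Savart law gives B = μ₀I/(2R).
B = (4π×10⁻⁷ × 1.97) / (2 × 0.108) = 1.15×10⁻⁵ T.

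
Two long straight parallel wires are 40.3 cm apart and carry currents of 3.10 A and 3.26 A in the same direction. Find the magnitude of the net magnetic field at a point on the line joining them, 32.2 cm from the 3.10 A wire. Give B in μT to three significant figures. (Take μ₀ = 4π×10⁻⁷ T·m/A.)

Each long wire gives B = μ₀I/(2πd). Distances are d₁ = 0.322 m and d₂ = 0.081 m.
B₁ = 1.93×10⁻⁶ T, B₂ = 8.05×10⁻⁶ T.
Between parallel currents the two contributions point in opposite directions, so they subtract. B = |B₁ − B₂| = |1.93×10⁻⁶ − 8.05×10⁻⁶| = 6.12×10⁻⁶ T.

B ≈ 6.12 μT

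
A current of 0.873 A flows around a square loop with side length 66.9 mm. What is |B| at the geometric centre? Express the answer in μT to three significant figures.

Each side is a finite straight segment at perpendicular distance d = a/(2 tan(π/4)) = 0.03345 m from the centre, with end-angles ±π/4.
One side contributes B₁ = (μ₀I/4πd)·2 sin(π/4) = 3.69×10⁻⁶ T.
All 4 sides add in the same direction: B = 4 × 3.69×10⁻⁶ = 1.48×10⁻⁵ T.

B ≈ 14.8 μT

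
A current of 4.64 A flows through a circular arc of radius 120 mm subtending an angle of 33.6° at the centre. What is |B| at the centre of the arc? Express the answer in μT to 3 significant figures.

The Biot–Savart field of a circular arc at its centre is B = μ₀Iφ/(4πR), with φ = 0.5864 rad.
B = (4π×10⁻⁷ × 4.64 × 0.5864) / (4π × 0.12) = 2.27×10⁻⁶ T.

B ≈ 2.27 μT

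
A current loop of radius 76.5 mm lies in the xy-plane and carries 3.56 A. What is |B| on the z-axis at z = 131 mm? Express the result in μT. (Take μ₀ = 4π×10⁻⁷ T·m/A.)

On the axis of a circular loop, B = μ₀IR² / [2(R²+z²)^(3/2)].
R² + z² = (0.0765)² + (0.131)² = 0.02301 m², and (R²+z²)^(3/2) = 3.49×10⁻³ m³.
B = (4π×10⁻⁷ × 3.56 × 0.005852) / (2 × 3.49×10⁻³) = 3.75×10⁻⁶ T.

B ≈ 3.75 μT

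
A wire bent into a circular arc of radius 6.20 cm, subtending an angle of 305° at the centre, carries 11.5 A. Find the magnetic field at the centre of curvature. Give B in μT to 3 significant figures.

The Biot–Savart field of a circular arc at its centre is B = μ₀Iφ/(4πR), with φ = 5.323 rad.
B = (4π×10⁻⁷ × 11.5 × 5.323) / (4π × 0.062) = 9.87×10⁻⁵ T.

B ≈ 98.7 μT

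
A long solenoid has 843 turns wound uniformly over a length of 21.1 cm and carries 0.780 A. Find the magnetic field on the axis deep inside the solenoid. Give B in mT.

Inside a long solenoid, B = μ₀nI with n = 3995 turns/m.
B = 4π×10⁻⁷ × 3995 × 0.780 = 3.92×10⁻³ T.

B ≈ 3.92 mT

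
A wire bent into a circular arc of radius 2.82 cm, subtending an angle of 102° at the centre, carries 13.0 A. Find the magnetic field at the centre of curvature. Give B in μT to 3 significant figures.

The Biot–Savart field of a circular arc at its centre is B = μ₀Iφ/(4πR), with φ = 1.78 rad.
B = (4π×10⁻⁷ × 13.0 × 1.78) / (4π × 0.0282) = 8.21×10⁻⁵ T.

B ≈ 82.1 μT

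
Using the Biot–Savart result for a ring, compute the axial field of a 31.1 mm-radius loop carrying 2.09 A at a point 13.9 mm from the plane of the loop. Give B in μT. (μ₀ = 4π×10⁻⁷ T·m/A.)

On the axis of a circular loop, B = μ₀IR² / [2(R²+z²)^(3/2)].
R² + z² = (0.0311)² + (0.0139)² = 0.00116 m², and (R²+z²)^(3/2) = 3.95×10⁻⁵ m³.
B = (4π×10⁻⁷ × 2.09 × 0.0009672) / (2 × 3.95×10⁻⁵) = 3.21×10⁻⁵ T.

B ≈ 32.1 μT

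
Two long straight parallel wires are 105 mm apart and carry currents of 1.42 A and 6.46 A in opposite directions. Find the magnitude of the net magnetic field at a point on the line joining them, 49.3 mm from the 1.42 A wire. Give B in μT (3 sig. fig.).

B ≈ 29.0 μT

Each long wire gives B = μ₀I/(2πd). Distances are d₁ = 0.0493 m and d₂ = 0.0557 m.
B₁ = 5.76×10⁻⁶ T, B₂ = 2.32×10⁻⁵ T.
Between antiparallel currents both contributions point the same way, so they add. B = B₁ + B₂ = 5.76×10⁻⁶ + 2.32×10⁻⁵ = 2.90×10⁻⁵ T.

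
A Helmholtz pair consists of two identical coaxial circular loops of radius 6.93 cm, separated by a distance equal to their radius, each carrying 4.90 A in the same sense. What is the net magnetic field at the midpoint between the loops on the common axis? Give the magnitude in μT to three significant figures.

B ≈ 63.6 μT

Each loop contributes B = μ₀IR²/[2(R²+z²)^(3/2)] on the axis, with z measured from that loop.
Loop 1 (z = 0.03465 m): B₁ = 3.18×10⁻⁵ T. Loop 2 (z = 0.03465 m): B₂ = 3.18×10⁻⁵ T.
The fields add: B = B₁ + B₂ = 6.36×10⁻⁵ T.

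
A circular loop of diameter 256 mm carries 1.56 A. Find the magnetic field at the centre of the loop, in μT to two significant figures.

B ≈ 7.7 μT

At the centre of a circular loop the Biot–Savart law gives B = μ₀I/(2R) (so R = 0.128 m).
B = (4π×10⁻⁷ × 1.56) / (2 × 0.128) = 7.66×10⁻⁶ T.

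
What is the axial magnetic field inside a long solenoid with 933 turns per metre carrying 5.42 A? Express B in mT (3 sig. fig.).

Inside a long solenoid, B = μ₀nI with n = 933 turns/m.
B = 4π×10⁻⁷ × 933 × 5.42 = 6.35×10⁻³ T.

B ≈ 6.35 mT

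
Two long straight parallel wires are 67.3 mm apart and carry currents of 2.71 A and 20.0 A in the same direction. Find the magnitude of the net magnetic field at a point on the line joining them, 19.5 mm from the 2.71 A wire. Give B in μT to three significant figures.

Each long wire gives B = μ₀I/(2πd). Distances are d₁ = 0.0195 m and d₂ = 0.0478 m.
B₁ = 2.78×10⁻⁵ T, B₂ = 8.37×10⁻⁵ T.
Between parallel currents the two contributions point in opposite directions, so they subtract. B = |B₁ − B₂| = |2.78×10⁻⁵ − 8.37×10⁻⁵| = 5.59×10⁻⁵ T.

B ≈ 55.9 μT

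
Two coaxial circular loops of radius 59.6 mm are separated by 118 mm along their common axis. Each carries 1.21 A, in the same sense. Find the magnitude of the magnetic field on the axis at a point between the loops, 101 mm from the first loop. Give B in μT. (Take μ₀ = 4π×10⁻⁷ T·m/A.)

Each loop contributes B = μ₀IR²/[2(R²+z²)^(3/2)] on the axis, with z measured from that loop.
Loop 1 (z = 0.101 m): B₁ = 1.67×10⁻⁶ T. Loop 2 (z = 0.017 m): B₂ = 1.13×10⁻⁵ T.
The fields add: B = B₁ + B₂ = 1.30×10⁻⁵ T.

B ≈ 13.0 μT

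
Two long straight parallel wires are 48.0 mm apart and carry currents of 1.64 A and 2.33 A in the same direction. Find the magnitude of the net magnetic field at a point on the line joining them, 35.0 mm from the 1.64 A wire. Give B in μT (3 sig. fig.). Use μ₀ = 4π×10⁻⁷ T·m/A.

Each long wire gives B = μ₀I/(2πd). Distances are d₁ = 0.035 m and d₂ = 0.013 m.
B₁ = 9.37×10⁻⁶ T, B₂ = 3.58×10⁻⁵ T.
Between parallel currents the two contributions point in opposite directions, so they subtract. B = |B₁ − B₂| = |9.37×10⁻⁶ − 3.58×10⁻⁵| = 2.65×10⁻⁵ T.

B ≈ 26.5 μT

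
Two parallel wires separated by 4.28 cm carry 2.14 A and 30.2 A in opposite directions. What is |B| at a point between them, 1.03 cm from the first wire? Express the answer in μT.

B ≈ 227 μT

Each long wire gives B = μ₀I/(2πd). Distances are d₁ = 0.0103 m and d₂ = 0.0325 m.
B₁ = 4.16×10⁻⁵ T, B₂ = 1.86×10⁻⁴ T.
Between antiparallel currents both contributions point the same way, so they add. B = B₁ + B₂ = 4.16×10⁻⁵ + 1.86×10⁻⁴ = 2.27×10⁻⁴ T.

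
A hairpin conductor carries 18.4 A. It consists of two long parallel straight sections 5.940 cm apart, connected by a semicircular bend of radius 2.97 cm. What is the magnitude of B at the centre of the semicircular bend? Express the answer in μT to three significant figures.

B ≈ 319 μT

The semicircular arc contributes B_arc = μ₀I·π/(4πR) = μ₀I/(4R) = 1.95×10⁻⁴ T.
Each semi-infinite lead is at perpendicular distance R = 0.0297 m from the centre, with the perpendicular foot at its near end, so it contributes μ₀I/(4πR); both point the same way, together 1.24×10⁻⁴ T.
Arc and leads all point the same direction: B = 1.95×10⁻⁴ + 1.24×10⁻⁴ = 3.19×10⁻⁴ T.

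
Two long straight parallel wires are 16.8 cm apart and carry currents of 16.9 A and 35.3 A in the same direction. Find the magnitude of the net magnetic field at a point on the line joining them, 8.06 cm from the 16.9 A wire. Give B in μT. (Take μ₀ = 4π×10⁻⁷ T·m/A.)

B ≈ 38.8 μT

Each long wire gives B = μ₀I/(2πd). Distances are d₁ = 0.0806 m and d₂ = 0.0874 m.
B₁ = 4.19×10⁻⁵ T, B₂ = 8.08×10⁻⁵ T.
Between parallel currents the two contributions point in opposite directions, so they subtract. B = |B₁ − B₂| = |4.19×10⁻⁵ − 8.08×10⁻⁵| = 3.88×10⁻⁵ T.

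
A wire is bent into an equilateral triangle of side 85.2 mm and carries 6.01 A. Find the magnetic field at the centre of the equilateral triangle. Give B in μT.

Each side is a finite straight segment at perpendicular distance d = a/(2 tan(π/3)) = 0.0246 m from the centre, with end-angles ±π/3.
One side contributes B₁ = (μ₀I/4πd)·2 sin(π/3) = 4.23×10⁻⁵ T.
All 3 sides add in the same direction: B = 3 × 4.23×10⁻⁵ = 1.27×10⁻⁴ T.

B ≈ 127 μT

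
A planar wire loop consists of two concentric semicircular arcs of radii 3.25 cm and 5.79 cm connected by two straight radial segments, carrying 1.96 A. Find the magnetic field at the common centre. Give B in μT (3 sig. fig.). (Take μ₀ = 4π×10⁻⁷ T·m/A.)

B ≈ 8.31 μT

The radial connectors point toward the centre, so dl × r̂ = 0 and they contribute nothing.
Each semicircle gives μ₀I/(4R): inner arc 1.89×10⁻⁵ T, outer arc 1.06×10⁻⁵ T.
The two arcs carry current in opposite angular senses, so their fields oppose: B = |1.89×10⁻⁵ − 1.06×10⁻⁵| = 8.31×10⁻⁶ T.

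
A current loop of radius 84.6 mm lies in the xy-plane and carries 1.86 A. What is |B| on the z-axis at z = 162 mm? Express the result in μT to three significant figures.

On the axis of a circular loop, B = μ₀IR² / [2(R²+z²)^(3/2)].
R² + z² = (0.0846)² + (0.162)² = 0.0334 m², and (R²+z²)^(3/2) = 6.10×10⁻³ m³.
B = (4π×10⁻⁷ × 1.86 × 0.007157) / (2 × 6.10×10⁻³) = 1.37×10⁻⁶ T.

B ≈ 1.37 μT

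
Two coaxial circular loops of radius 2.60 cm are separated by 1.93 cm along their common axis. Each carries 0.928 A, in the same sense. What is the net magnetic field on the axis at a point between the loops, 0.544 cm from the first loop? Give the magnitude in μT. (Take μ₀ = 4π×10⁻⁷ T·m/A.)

B ≈ 36.4 μT

Each loop contributes B = μ₀IR²/[2(R²+z²)^(3/2)] on the axis, with z measured from that loop.
Loop 1 (z = 0.00544 m): B₁ = 2.10×10⁻⁵ T. Loop 2 (z = 0.01386 m): B₂ = 1.54×10⁻⁵ T.
The fields add: B = B₁ + B₂ = 3.64×10⁻⁵ T.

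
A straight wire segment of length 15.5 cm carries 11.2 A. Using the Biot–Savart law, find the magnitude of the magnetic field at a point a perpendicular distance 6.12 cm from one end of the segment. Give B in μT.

For a finite straight segment, B = (μ₀I/4πd)(sinθ₁ + sinθ₂), where θ₁, θ₂ are the angles from the perpendicular to each end.
The perpendicular foot is at one end, so the two end-offsets along the wire are 0 and L = 0.155 m.
sinθ₁ = 0/√(0²+0.0612²) = 0.0000; sinθ₂ = 0.155/√(0.155²+0.0612²) = 0.9301.
B = (4π×10⁻⁷ × 11.2) / (4π × 0.0612) × (0.0000 + 0.9301) = 1.70×10⁻⁵ T.

B ≈ 17.0 μT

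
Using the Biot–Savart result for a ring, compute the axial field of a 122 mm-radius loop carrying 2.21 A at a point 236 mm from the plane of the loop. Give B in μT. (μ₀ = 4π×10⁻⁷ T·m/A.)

On the axis of a circular loop, B = μ₀IR² / [2(R²+z²)^(3/2)].
R² + z² = (0.122)² + (0.236)² = 0.07058 m², and (R²+z²)^(3/2) = 1.88×10⁻² m³.
B = (4π×10⁻⁷ × 2.21 × 0.01488) / (2 × 1.88×10⁻²) = 1.10×10⁻⁶ T.

B ≈ 1.10 μT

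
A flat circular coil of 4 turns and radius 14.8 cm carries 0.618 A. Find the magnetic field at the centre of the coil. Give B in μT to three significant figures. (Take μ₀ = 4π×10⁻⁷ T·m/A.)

B ≈ 10.5 μT

For an N-turn flat coil, B = Nμ₀I/(2R) with R = 0.148 m.
B = 4 × 2.62×10⁻⁶ T = 1.05×10⁻⁵ T.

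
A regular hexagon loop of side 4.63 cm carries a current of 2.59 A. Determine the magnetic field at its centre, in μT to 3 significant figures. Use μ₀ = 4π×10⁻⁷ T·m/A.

B ≈ 38.8 μT

Each side is a finite straight segment at perpendicular distance d = a/(2 tan(π/6)) = 0.0401 m from the centre, with end-angles ±π/6.
One side contributes B₁ = (μ₀I/4πd)·2 sin(π/6) = 6.46×10⁻⁶ T.
All 6 sides add in the same direction: B = 6 × 6.46×10⁻⁶ = 3.88×10⁻⁵ T.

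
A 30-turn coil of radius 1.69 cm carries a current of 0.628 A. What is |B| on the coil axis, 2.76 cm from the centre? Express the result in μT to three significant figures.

B ≈ 99.7 μT

For an N-turn flat coil, B = Nμ₀IR²/[2(R²+z²)^(3/2)] with R = 0.0169 m, z = 0.0276 m.
B = 30 × 3.32×10⁻⁶ T = 9.97×10⁻⁵ T.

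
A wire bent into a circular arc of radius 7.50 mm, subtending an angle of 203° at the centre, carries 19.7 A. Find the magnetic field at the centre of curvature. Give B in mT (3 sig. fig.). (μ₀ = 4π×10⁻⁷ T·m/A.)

The Biot–Savart field of a circular arc at its centre is B = μ₀Iφ/(4πR), with φ = 3.543 rad.
B = (4π×10⁻⁷ × 19.7 × 3.543) / (4π × 0.0075) = 9.31×10⁻⁴ T.

B ≈ 0.931 mT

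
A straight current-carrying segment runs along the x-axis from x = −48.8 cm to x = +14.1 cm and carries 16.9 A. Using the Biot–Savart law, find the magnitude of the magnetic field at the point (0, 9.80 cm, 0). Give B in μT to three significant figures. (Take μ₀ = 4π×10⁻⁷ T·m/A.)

For a finite straight segment, B = (μ₀I/4πd)(sinθ₁ + sinθ₂), where θ₁, θ₂ are the angles from the perpendicular to each end.
The perpendicular distance is d = 0.098 m; the end-offsets along the wire are a = 0.488 m and b = 0.141 m.
sinθ₁ = 0.488/√(0.488²+0.098²) = 0.9804; sinθ₂ = 0.141/√(0.141²+0.098²) = 0.8211.
B = (4π×10⁻⁷ × 16.9) / (4π × 0.098) × (0.9804 + 0.8211) = 3.11×10⁻⁵ T.

B ≈ 31.1 μT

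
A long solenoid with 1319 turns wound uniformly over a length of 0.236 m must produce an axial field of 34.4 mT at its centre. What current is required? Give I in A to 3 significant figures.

Inside a long solenoid B = μ₀nI with n = 5589 m⁻¹, so I = B/(μ₀n).
I = 3.44×10⁻² / (4π×10⁻⁷ × 5589) = 4.90 A.

I ≈ 4.90 A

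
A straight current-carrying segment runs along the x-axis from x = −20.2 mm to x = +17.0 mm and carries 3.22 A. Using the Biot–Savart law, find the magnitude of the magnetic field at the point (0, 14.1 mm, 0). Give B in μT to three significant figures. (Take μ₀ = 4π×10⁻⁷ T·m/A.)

B ≈ 36.3 μT

For a finite straight segment, B = (μ₀I/4πd)(sinθ₁ + sinθ₂), where θ₁, θ₂ are the angles from the perpendicular to each end.
The perpendicular distance is d = 0.0141 m; the end-offsets along the wire are a = 0.0202 m and b = 0.017 m.
sinθ₁ = 0.0202/√(0.0202²+0.0141²) = 0.8200; sinθ₂ = 0.017/√(0.017²+0.0141²) = 0.7697.
B = (4π×10⁻⁷ × 3.22) / (4π × 0.0141) × (0.8200 + 0.7697) = 3.63×10⁻⁵ T.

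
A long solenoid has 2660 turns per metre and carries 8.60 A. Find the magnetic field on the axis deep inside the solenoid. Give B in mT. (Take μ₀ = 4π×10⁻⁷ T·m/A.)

B ≈ 28.7 mT

Inside a long solenoid, B = μ₀nI with n = 2660 turns/m.
B = 4π×10⁻⁷ × 2660 × 8.60 = 2.87×10⁻² T.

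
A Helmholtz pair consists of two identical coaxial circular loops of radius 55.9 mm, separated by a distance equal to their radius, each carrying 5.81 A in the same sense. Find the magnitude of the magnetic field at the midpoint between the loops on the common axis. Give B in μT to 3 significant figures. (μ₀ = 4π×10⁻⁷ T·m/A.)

Each loop contributes B = μ₀IR²/[2(R²+z²)^(3/2)] on the axis, with z measured from that loop.
Loop 1 (z = 0.02795 m): B₁ = 4.67×10⁻⁵ T. Loop 2 (z = 0.02795 m): B₂ = 4.67×10⁻⁵ T.
The fields add: B = B₁ + B₂ = 9.35×10⁻⁵ T.

B ≈ 93.5 μT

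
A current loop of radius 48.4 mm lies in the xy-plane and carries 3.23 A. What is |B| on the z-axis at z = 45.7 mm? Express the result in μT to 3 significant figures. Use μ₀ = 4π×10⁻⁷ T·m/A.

B ≈ 16.1 μT

On the axis of a circular loop, B = μ₀IR² / [2(R²+z²)^(3/2)].
R² + z² = (0.0484)² + (0.0457)² = 0.004431 m², and (R²+z²)^(3/2) = 2.95×10⁻⁴ m³.
B = (4π×10⁻⁷ × 3.23 × 0.002343) / (2 × 2.95×10⁻⁴) = 1.61×10⁻⁵ T.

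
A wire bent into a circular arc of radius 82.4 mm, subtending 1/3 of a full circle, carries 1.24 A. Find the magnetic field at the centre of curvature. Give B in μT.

The Biot–Savart field of a circular arc at its centre is B = μ₀Iφ/(4πR), with φ = 2.094 rad.
B = (4π×10⁻⁷ × 1.24 × 2.094) / (4π × 0.0824) = 3.15×10⁻⁶ T.

B ≈ 3.15 μT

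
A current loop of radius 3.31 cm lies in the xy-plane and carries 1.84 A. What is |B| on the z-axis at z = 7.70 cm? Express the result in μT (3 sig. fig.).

B ≈ 2.15 μT

On the axis of a circular loop, B = μ₀IR² / [2(R²+z²)^(3/2)].
R² + z² = (0.0331)² + (0.077)² = 0.007025 m², and (R²+z²)^(3/2) = 5.89×10⁻⁴ m³.
B = (4π×10⁻⁷ × 1.84 × 0.001096) / (2 × 5.89×10⁻⁴) = 2.15×10⁻⁶ T.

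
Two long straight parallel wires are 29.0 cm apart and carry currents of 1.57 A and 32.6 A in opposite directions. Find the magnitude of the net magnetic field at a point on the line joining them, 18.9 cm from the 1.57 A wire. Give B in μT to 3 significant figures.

B ≈ 66.2 μT

Each long wire gives B = μ₀I/(2πd). Distances are d₁ = 0.189 m and d₂ = 0.101 m.
B₁ = 1.66×10⁻⁶ T, B₂ = 6.46×10⁻⁵ T.
Between antiparallel currents both contributions point the same way, so they add. B = B₁ + B₂ = 1.66×10⁻⁶ + 6.46×10⁻⁵ = 6.62×10⁻⁵ T.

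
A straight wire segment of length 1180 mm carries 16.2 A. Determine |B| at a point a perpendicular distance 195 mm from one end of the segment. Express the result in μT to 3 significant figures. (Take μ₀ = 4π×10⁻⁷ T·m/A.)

B ≈ 8.20 μT

For a finite straight segment, B = (μ₀I/4πd)(sinθ₁ + sinθ₂), where θ₁, θ₂ are the angles from the perpendicular to each end.
The perpendicular foot is at one end, so the two end-offsets along the wire are 0 and L = 1.18 m.
sinθ₁ = 0/√(0²+0.195²) = 0.0000; sinθ₂ = 1.18/√(1.18²+0.195²) = 0.9866.
B = (4π×10⁻⁷ × 16.2) / (4π × 0.195) × (0.0000 + 0.9866) = 8.20×10⁻⁶ T.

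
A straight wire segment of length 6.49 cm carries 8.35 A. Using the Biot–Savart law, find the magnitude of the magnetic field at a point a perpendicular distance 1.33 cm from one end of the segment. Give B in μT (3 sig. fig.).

B ≈ 61.5 μT

For a finite straight segment, B = (μ₀I/4πd)(sinθ₁ + sinθ₂), where θ₁, θ₂ are the angles from the perpendicular to each end.
The perpendicular foot is at one end, so the two end-offsets along the wire are 0 and L = 0.0649 m.
sinθ₁ = 0/√(0²+0.0133²) = 0.0000; sinθ₂ = 0.0649/√(0.0649²+0.0133²) = 0.9796.
B = (4π×10⁻⁷ × 8.35) / (4π × 0.0133) × (0.0000 + 0.9796) = 6.15×10⁻⁵ T.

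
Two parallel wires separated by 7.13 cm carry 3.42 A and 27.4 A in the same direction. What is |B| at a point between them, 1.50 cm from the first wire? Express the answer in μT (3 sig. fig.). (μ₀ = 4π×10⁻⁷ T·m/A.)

Each long wire gives B = μ₀I/(2πd). Distances are d₁ = 0.015 m and d₂ = 0.0563 m.
B₁ = 4.56×10⁻⁵ T, B₂ = 9.73×10⁻⁵ T.
Between parallel currents the two contributions point in opposite directions, so they subtract. B = |B₁ − B₂| = |4.56×10⁻⁵ − 9.73×10⁻⁵| = 5.17×10⁻⁵ T.

B ≈ 51.7 μT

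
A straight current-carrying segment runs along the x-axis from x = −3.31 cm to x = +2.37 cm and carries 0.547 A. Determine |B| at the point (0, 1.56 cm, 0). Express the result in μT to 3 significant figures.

For a finite straight segment, B = (μ₀I/4πd)(sinθ₁ + sinθ₂), where θ₁, θ₂ are the angles from the perpendicular to each end.
The perpendicular distance is d = 0.0156 m; the end-offsets along the wire are a = 0.0331 m and b = 0.0237 m.
sinθ₁ = 0.0331/√(0.0331²+0.0156²) = 0.9046; sinθ₂ = 0.0237/√(0.0237²+0.0156²) = 0.8353.
B = (4π×10⁻⁷ × 0.547) / (4π × 0.0156) × (0.9046 + 0.8353) = 6.10×10⁻⁶ T.

B ≈ 6.10 μT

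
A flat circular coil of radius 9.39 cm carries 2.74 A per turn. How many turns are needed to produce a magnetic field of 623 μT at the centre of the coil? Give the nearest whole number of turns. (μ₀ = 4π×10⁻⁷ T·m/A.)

N = 34

For an N-turn coil, B = Nμ₀I/(2R). A single turn gives B₁ = 1.83×10⁻⁵ T with R = 0.0939 m.
N = B/B₁ = 6.23×10⁻⁴ / 1.83×10⁻⁵ = 33.98.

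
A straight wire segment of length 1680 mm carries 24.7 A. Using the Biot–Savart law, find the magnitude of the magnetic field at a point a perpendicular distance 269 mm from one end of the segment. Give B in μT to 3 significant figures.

For a finite straight segment, B = (μ₀I/4πd)(sinθ₁ + sinθ₂), where θ₁, θ₂ are the angles from the perpendicular to each end.
The perpendicular foot is at one end, so the two end-offsets along the wire are 0 and L = 1.68 m.
sinθ₁ = 0/√(0²+0.269²) = 0.0000; sinθ₂ = 1.68/√(1.68²+0.269²) = 0.9874.
B = (4π×10⁻⁷ × 24.7) / (4π × 0.269) × (0.0000 + 0.9874) = 9.07×10⁻⁶ T.

B ≈ 9.07 μT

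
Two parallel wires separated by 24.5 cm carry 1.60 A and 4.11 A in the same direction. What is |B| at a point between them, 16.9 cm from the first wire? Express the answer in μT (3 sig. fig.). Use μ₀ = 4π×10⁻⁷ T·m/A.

Each long wire gives B = μ₀I/(2πd). Distances are d₁ = 0.169 m and d₂ = 0.076 m.
B₁ = 1.89×10⁻⁶ T, B₂ = 1.08×10⁻⁵ T.
Between parallel currents the two contributions point in opposite directions, so they subtract. B = |B₁ − B₂| = |1.89×10⁻⁶ − 1.08×10⁻⁵| = 8.92×10⁻⁶ T.

B ≈ 8.92 μT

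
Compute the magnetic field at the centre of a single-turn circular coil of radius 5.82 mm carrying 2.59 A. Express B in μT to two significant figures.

At the centre of a circular loop the Biot–Savart law gives B = μ₀I/(2R).
B = (4π×10⁻⁷ × 2.59) / (2 × 0.00582) = 2.80×10⁻⁴ T.

B ≈ 280 μT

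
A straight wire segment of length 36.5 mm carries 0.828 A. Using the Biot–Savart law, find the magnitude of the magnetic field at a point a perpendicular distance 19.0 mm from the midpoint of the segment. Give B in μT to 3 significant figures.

B ≈ 6.04 μT

For a finite straight segment, B = (μ₀I/4πd)(sinθ₁ + sinθ₂), where θ₁, θ₂ are the angles from the perpendicular to each end.
The perpendicular from the point meets the wire at its midpoint, so each end is L/2 = 0.01825 m away along the wire.
sinθ₁ = 0.01825/√(0.01825²+0.019²) = 0.6927; sinθ₂ = 0.01825/√(0.01825²+0.019²) = 0.6927.
B = (4π×10⁻⁷ × 0.828) / (4π × 0.019) × (0.6927 + 0.6927) = 6.04×10⁻⁶ T.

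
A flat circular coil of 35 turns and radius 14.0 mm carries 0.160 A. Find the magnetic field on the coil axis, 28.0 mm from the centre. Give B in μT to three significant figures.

For an N-turn flat coil, B = Nμ₀IR²/[2(R²+z²)^(3/2)] with R = 0.014 m, z = 0.028 m.
B = 35 × 6.42×10⁻⁷ T = 2.25×10⁻⁵ T.

B ≈ 22.5 μT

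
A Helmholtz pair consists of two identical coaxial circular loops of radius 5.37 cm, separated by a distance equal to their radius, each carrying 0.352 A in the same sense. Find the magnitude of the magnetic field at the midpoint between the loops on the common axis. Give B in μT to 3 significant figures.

B ≈ 5.89 μT

Each loop contributes B = μ₀IR²/[2(R²+z²)^(3/2)] on the axis, with z measured from that loop.
Loop 1 (z = 0.02685 m): B₁ = 2.95×10⁻⁶ T. Loop 2 (z = 0.02685 m): B₂ = 2.95×10⁻⁶ T.
The fields add: B = B₁ + B₂ = 5.89×10⁻⁶ T.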